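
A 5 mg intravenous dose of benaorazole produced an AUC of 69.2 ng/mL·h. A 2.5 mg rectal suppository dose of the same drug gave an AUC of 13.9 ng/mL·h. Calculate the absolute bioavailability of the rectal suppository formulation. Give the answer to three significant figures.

F = (AUC_ev / D_ev) / (AUC_iv / D_iv)
  = (13.9/2.5) / (69.2/5)
  = 5.56 / 13.84 = 0.4017

F = 0.402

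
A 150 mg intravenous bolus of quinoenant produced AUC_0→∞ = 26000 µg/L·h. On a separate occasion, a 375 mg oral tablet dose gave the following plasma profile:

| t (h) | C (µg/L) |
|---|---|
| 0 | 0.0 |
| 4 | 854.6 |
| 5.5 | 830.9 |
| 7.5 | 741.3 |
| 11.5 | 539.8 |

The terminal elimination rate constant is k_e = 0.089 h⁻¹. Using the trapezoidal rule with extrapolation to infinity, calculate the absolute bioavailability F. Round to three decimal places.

Trapezoidal AUC_0→11.5 (oral tablet):
  [0→4]: (0.0+854.6)/2 × 4 = 1709.2
  [4→5.5]: (854.6+830.9)/2 × 1.5 = 1264.125
  [5.5→7.5]: (830.9+741.3)/2 × 2 = 1572.2
  [7.5→11.5]: (741.3+539.8)/2 × 4 = 2562.2
  Sum = 7107.725 µg/L·h
Tail: C_last/k_e = 539.8/0.089 = 6065.169
AUC_0→∞ (oral tablet) = 7107.725 + 6065.169 = 13172.894 µg/L·h
F = (AUC_ev/D_ev)/(AUC_iv/D_iv) = (13172.894/375)/(26000/150) = 35.1277/173.333 = 0.2027

F = 0.203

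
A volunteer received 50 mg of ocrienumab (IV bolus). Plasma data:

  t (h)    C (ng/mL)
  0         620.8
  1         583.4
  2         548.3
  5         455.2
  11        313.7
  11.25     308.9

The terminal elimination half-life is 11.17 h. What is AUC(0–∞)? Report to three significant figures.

AUC = 10000 ng/mL·h

Trapezoidal AUC_0→11.25:
  [0→1]: (620.8+583.4)/2 × 1 = 602.1
  [1→2]: (583.4+548.3)/2 × 1 = 565.85
  [2→5]: (548.3+455.2)/2 × 3 = 1505.25
  [5→11]: (455.2+313.7)/2 × 6 = 2306.7
  [11→11.25]: (313.7+308.9)/2 × 0.25 = 77.825
  Sum = 5057.725 ng/mL·h
k_e = ln2 / t½ = 0.693147 / 11.17 = 0.0621 h^-1
Extrapolated tail: C_last / k_e = 308.9 / 0.0621 = 4974.235
AUC_0→∞ = 5057.725 + 4974.235 = 10031.96 ng/mL·h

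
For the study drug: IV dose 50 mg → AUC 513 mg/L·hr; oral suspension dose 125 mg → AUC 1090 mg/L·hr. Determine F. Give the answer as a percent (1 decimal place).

F = (AUC_ev / D_ev) / (AUC_iv / D_iv)
  = (1090/125) / (513/50)
  = 8.72 / 10.26 = 0.8499
  = 84.99%

F = 85.0%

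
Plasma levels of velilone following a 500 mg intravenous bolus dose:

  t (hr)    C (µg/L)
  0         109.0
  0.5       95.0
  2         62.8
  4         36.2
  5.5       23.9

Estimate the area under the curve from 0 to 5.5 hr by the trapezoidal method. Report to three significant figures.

AUC = 313 µg/L·hr

Trapezoidal AUC_0→5.5:
  [0→0.5]: (109.0+95.0)/2 × 0.5 = 51.0
  [0.5→2]: (95.0+62.8)/2 × 1.5 = 118.35
  [2→4]: (62.8+36.2)/2 × 2 = 99.0
  [4→5.5]: (36.2+23.9)/2 × 1.5 = 45.075
  Sum = 313.425 µg/L·hr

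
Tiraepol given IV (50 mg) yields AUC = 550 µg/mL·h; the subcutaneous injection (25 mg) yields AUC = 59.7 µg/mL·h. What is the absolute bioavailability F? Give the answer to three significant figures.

F = (AUC_ev / D_ev) / (AUC_iv / D_iv)
  = (59.7/25) / (550/50)
  = 2.388 / 11 = 0.2171

F = 0.217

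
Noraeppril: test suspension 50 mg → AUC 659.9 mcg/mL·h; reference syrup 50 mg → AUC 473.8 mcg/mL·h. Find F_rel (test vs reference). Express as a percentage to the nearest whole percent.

F_rel = 139%

F_rel = (AUC_test/D_test) / (AUC_ref/D_ref)
      = (659.9/50) / (473.8/50)
      = 13.198 / 9.476 = 1.3928 = 139.28%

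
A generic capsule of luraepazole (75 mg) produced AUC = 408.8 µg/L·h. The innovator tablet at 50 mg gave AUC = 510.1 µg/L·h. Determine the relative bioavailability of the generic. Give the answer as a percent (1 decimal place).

F_rel = (AUC_test/D_test) / (AUC_ref/D_ref)
      = (408.8/75) / (510.1/50)
      = 5.45067 / 10.202 = 0.5343 = 53.43%

F_rel = 53.4%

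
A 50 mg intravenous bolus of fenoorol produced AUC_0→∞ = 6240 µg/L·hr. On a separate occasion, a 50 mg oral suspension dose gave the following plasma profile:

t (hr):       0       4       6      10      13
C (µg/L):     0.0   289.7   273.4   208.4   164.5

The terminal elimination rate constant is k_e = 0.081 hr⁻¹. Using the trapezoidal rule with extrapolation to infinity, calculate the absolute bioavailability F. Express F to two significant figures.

F = 0.75

Trapezoidal AUC_0→13 (oral suspension):
  [0→4]: (0.0+289.7)/2 × 4 = 579.4
  [4→6]: (289.7+273.4)/2 × 2 = 563.1
  [6→10]: (273.4+208.4)/2 × 4 = 963.6
  [10→13]: (208.4+164.5)/2 × 3 = 559.35
  Sum = 2665.45 µg/L·hr
Tail: C_last/k_e = 164.5/0.081 = 2030.864
AUC_0→∞ (oral suspension) = 2665.45 + 2030.864 = 4696.314 µg/L·hr
F = (AUC_ev/D_ev)/(AUC_iv/D_iv) = (4696.314/50)/(6240/50) = 93.92628/124.8 = 0.7526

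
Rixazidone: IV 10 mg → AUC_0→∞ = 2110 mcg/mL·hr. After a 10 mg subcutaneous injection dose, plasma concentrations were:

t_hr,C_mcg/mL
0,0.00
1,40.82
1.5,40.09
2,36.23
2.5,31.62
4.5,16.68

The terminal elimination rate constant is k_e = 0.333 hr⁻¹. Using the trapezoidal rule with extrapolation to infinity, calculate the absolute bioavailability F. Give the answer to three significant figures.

Trapezoidal AUC_0→4.5 (subcutaneous injection):
  [0→1]: (0.00+40.82)/2 × 1 = 20.41
  [1→1.5]: (40.82+40.09)/2 × 0.5 = 20.2275
  [1.5→2]: (40.09+36.23)/2 × 0.5 = 19.08
  [2→2.5]: (36.23+31.62)/2 × 0.5 = 16.9625
  [2.5→4.5]: (31.62+16.68)/2 × 2 = 48.3
  Sum = 124.98 mcg/mL·hr
Tail: C_last/k_e = 16.68/0.333 = 50.090
AUC_0→∞ (subcutaneous injection) = 124.98 + 50.090 = 175.07 mcg/mL·hr
F = (AUC_ev/D_ev)/(AUC_iv/D_iv) = (175.07/10)/(2110/10) = 17.507/211 = 0.0830

F = 0.0830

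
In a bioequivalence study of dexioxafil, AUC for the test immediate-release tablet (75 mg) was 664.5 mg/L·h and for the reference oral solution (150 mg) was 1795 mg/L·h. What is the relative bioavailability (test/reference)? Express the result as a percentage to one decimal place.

F_rel = 74.0%

F_rel = (AUC_test/D_test) / (AUC_ref/D_ref)
      = (664.5/75) / (1795/150)
      = 8.86 / 11.9667 = 0.7404 = 74.04%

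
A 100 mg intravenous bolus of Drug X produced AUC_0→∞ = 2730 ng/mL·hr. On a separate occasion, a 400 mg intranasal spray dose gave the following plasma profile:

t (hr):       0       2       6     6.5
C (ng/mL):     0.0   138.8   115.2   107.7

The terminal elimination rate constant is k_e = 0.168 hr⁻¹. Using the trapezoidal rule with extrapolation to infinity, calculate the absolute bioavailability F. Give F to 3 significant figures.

Trapezoidal AUC_0→6.5 (intranasal spray):
  [0→2]: (0.0+138.8)/2 × 2 = 138.8
  [2→6]: (138.8+115.2)/2 × 4 = 508.0
  [6→6.5]: (115.2+107.7)/2 × 0.5 = 55.725
  Sum = 702.525 ng/mL·hr
Tail: C_last/k_e = 107.7/0.168 = 641.071
AUC_0→∞ (intranasal spray) = 702.525 + 641.071 = 1343.596 ng/mL·hr
F = (AUC_ev/D_ev)/(AUC_iv/D_iv) = (1343.596/400)/(2730/100) = 3.35899/27.3 = 0.1230

F = 0.123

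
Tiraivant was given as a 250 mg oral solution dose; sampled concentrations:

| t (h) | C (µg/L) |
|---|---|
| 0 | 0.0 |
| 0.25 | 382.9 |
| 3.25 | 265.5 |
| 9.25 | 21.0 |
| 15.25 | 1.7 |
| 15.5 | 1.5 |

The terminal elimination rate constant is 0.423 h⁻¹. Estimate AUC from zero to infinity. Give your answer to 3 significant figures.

AUC = 1950 µg/L·h

Trapezoidal AUC_0→15.5:
  [0→0.25]: (0.0+382.9)/2 × 0.25 = 47.8625
  [0.25→3.25]: (382.9+265.5)/2 × 3 = 972.6
  [3.25→9.25]: (265.5+21.0)/2 × 6 = 859.5
  [9.25→15.25]: (21.0+1.7)/2 × 6 = 68.1
  [15.25→15.5]: (1.7+1.5)/2 × 0.25 = 0.4
  Sum = 1948.4625 µg/L·h
Extrapolated tail: C_last / k_e = 1.5 / 0.423 = 3.546
AUC_0→∞ = 1948.4625 + 3.546 = 1952.0085 µg/L·h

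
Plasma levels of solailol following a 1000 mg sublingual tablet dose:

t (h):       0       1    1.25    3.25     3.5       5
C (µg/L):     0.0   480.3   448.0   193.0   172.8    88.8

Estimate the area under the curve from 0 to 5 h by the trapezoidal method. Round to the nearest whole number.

Trapezoidal AUC_0→5:
  [0→1]: (0.0+480.3)/2 × 1 = 240.15
  [1→1.25]: (480.3+448.0)/2 × 0.25 = 116.0375
  [1.25→3.25]: (448.0+193.0)/2 × 2 = 641.0
  [3.25→3.5]: (193.0+172.8)/2 × 0.25 = 45.725
  [3.5→5]: (172.8+88.8)/2 × 1.5 = 196.2
  Sum = 1239.1125 µg/L·h

AUC = 1239 µg/L·h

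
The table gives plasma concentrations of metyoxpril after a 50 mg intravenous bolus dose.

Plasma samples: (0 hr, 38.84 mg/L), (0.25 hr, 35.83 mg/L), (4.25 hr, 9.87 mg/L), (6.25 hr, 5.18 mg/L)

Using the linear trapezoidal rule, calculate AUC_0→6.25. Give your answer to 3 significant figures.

Trapezoidal AUC_0→6.25:
  [0→0.25]: (38.84+35.83)/2 × 0.25 = 9.33375
  [0.25→4.25]: (35.83+9.87)/2 × 4 = 91.4
  [4.25→6.25]: (9.87+5.18)/2 × 2 = 15.05
  Sum = 115.78375 mg/L·hr

AUC = 116 mg/L·hr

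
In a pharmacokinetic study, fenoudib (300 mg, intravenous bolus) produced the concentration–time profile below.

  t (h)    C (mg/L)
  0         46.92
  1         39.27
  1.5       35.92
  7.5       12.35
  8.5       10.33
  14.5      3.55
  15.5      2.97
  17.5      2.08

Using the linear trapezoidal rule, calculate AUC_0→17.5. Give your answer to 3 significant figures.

Trapezoidal AUC_0→17.5:
  [0→1]: (46.92+39.27)/2 × 1 = 43.095
  [1→1.5]: (39.27+35.92)/2 × 0.5 = 18.7975
  [1.5→7.5]: (35.92+12.35)/2 × 6 = 144.81
  [7.5→8.5]: (12.35+10.33)/2 × 1 = 11.34
  [8.5→14.5]: (10.33+3.55)/2 × 6 = 41.64
  [14.5→15.5]: (3.55+2.97)/2 × 1 = 3.26
  [15.5→17.5]: (2.97+2.08)/2 × 2 = 5.05
  Sum = 267.9925 mg/L·h

AUC = 268 mg/L·h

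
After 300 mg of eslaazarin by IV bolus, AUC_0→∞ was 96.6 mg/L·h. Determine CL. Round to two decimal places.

CL = 3.11 L/h

CL = Dose_iv / AUC_0→∞
   = 300 / 96.6 = 3.10559 L/h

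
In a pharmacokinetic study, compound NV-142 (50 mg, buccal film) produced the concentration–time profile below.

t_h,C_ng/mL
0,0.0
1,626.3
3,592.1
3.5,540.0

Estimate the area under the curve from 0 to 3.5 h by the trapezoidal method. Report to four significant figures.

AUC = 1815 ng/mL·h

Trapezoidal AUC_0→3.5:
  [0→1]: (0.0+626.3)/2 × 1 = 313.15
  [1→3]: (626.3+592.1)/2 × 2 = 1218.4
  [3→3.5]: (592.1+540.0)/2 × 0.5 = 283.025
  Sum = 1814.575 ng/mL·h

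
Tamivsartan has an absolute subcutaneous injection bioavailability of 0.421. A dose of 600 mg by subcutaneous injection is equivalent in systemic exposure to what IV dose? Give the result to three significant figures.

D_iv = 253 mg

Systemic exposure from an extravascular dose = F × D_ev, so the equivalent IV dose is F × D_ev.
D_iv = F × D_ev = 0.421 × 600 = 252.6 mg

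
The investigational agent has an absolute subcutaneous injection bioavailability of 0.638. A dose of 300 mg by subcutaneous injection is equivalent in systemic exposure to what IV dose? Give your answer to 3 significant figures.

Systemic exposure from an extravascular dose = F × D_ev, so the equivalent IV dose is F × D_ev.
D_iv = F × D_ev = 0.638 × 300 = 191.4 mg

D_iv = 191 mg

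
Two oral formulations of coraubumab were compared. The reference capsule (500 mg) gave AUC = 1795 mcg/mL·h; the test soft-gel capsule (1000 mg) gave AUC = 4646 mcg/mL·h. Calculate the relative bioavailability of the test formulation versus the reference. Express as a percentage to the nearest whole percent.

F_rel = (AUC_test/D_test) / (AUC_ref/D_ref)
      = (4646/1000) / (1795/500)
      = 4.646 / 3.59 = 1.2942 = 129.42%

F_rel = 129%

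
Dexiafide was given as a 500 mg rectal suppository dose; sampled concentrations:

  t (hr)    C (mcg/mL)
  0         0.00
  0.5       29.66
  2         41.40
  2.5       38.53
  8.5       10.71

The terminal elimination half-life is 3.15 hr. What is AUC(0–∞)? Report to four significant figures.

AUC = 277.1 mcg/mL·hr

Trapezoidal AUC_0→8.5:
  [0→0.5]: (0.00+29.66)/2 × 0.5 = 7.415
  [0.5→2]: (29.66+41.40)/2 × 1.5 = 53.295
  [2→2.5]: (41.40+38.53)/2 × 0.5 = 19.9825
  [2.5→8.5]: (38.53+10.71)/2 × 6 = 147.72
  Sum = 228.4125 mcg/mL·hr
k_e = ln2 / t½ = 0.693147 / 3.15 = 0.2200 hr^-1
Extrapolated tail: C_last / k_e = 10.71 / 0.22 = 48.682
AUC_0→∞ = 228.4125 + 48.682 = 277.0945 mcg/mL·hr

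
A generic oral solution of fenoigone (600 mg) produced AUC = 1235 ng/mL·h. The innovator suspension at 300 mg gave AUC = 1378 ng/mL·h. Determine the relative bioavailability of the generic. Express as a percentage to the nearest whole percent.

F_rel = (AUC_test/D_test) / (AUC_ref/D_ref)
      = (1235/600) / (1378/300)
      = 2.05833 / 4.59333 = 0.4481 = 44.81%

F_rel = 45%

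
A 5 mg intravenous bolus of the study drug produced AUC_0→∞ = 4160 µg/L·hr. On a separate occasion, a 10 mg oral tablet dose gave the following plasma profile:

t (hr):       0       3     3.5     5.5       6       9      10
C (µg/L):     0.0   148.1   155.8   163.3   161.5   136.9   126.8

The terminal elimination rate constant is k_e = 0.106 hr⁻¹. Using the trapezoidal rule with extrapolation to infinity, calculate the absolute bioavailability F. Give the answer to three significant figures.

F = 0.297

Trapezoidal AUC_0→10 (oral tablet):
  [0→3]: (0.0+148.1)/2 × 3 = 222.15
  [3→3.5]: (148.1+155.8)/2 × 0.5 = 75.975
  [3.5→5.5]: (155.8+163.3)/2 × 2 = 319.1
  [5.5→6]: (163.3+161.5)/2 × 0.5 = 81.2
  [6→9]: (161.5+136.9)/2 × 3 = 447.6
  [9→10]: (136.9+126.8)/2 × 1 = 131.85
  Sum = 1277.875 µg/L·hr
Tail: C_last/k_e = 126.8/0.106 = 1196.226
AUC_0→∞ (oral tablet) = 1277.875 + 1196.226 = 2474.101 µg/L·hr
F = (AUC_ev/D_ev)/(AUC_iv/D_iv) = (2474.101/10)/(4160/5) = 247.4101/832 = 0.2974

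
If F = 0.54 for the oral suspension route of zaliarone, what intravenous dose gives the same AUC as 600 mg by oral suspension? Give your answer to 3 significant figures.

Systemic exposure from an extravascular dose = F × D_ev, so the equivalent IV dose is F × D_ev.
D_iv = F × D_ev = 0.54 × 600 = 324 mg

D_iv = 324 mg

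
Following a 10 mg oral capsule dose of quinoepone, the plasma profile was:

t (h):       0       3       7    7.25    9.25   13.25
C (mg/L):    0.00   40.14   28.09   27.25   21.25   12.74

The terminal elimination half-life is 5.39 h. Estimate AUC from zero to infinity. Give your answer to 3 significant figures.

Trapezoidal AUC_0→13.25:
  [0→3]: (0.00+40.14)/2 × 3 = 60.21
  [3→7]: (40.14+28.09)/2 × 4 = 136.46
  [7→7.25]: (28.09+27.25)/2 × 0.25 = 6.9175
  [7.25→9.25]: (27.25+21.25)/2 × 2 = 48.5
  [9.25→13.25]: (21.25+12.74)/2 × 4 = 67.98
  Sum = 320.0675 mg/L·h
k_e = ln2 / t½ = 0.693147 / 5.39 = 0.1286 h^-1
Extrapolated tail: C_last / k_e = 12.74 / 0.1286 = 99.067
AUC_0→∞ = 320.0675 + 99.067 = 419.1345 mg/L·h

AUC = 419 mg/L·h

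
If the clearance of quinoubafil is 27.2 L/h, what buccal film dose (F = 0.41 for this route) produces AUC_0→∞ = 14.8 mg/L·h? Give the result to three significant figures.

Dose = CL × AUC_0→∞ / F
     = 27.2 × 14.8 / 0.41 = 981.854 mg

Dose = 982 mg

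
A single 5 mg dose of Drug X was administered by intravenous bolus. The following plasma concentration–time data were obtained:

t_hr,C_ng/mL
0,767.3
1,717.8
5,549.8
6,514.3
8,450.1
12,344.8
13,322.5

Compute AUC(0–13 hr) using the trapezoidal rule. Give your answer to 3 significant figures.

Trapezoidal AUC_0→13:
  [0→1]: (767.3+717.8)/2 × 1 = 742.55
  [1→5]: (717.8+549.8)/2 × 4 = 2535.2
  [5→6]: (549.8+514.3)/2 × 1 = 532.05
  [6→8]: (514.3+450.1)/2 × 2 = 964.4
  [8→12]: (450.1+344.8)/2 × 4 = 1589.8
  [12→13]: (344.8+322.5)/2 × 1 = 333.65
  Sum = 6697.65 ng/mL·hr

AUC = 6700 ng/mL·hr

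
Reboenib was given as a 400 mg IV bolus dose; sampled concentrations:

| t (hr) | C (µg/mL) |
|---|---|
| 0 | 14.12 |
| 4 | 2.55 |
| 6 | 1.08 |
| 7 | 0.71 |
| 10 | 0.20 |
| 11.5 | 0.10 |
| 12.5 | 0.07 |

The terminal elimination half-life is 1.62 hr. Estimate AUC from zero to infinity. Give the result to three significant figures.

AUC = 39.7 µg/mL·hr

Trapezoidal AUC_0→12.5:
  [0→4]: (14.12+2.55)/2 × 4 = 33.34
  [4→6]: (2.55+1.08)/2 × 2 = 3.63
  [6→7]: (1.08+0.71)/2 × 1 = 0.895
  [7→10]: (0.71+0.20)/2 × 3 = 1.365
  [10→11.5]: (0.20+0.10)/2 × 1.5 = 0.225
  [11.5→12.5]: (0.10+0.07)/2 × 1 = 0.085
  Sum = 39.54 µg/mL·hr
k_e = ln2 / t½ = 0.693147 / 1.62 = 0.4279 hr^-1
Extrapolated tail: C_last / k_e = 0.07 / 0.4279 = 0.164
AUC_0→∞ = 39.54 + 0.164 = 39.704 µg/mL·hr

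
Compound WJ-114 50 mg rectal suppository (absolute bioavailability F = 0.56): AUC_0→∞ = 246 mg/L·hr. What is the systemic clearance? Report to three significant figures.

CL = F × Dose / AUC_0→∞
   = 0.56 × 50 / 246 = 0.113821 L/hr

CL = 0.114 L/hr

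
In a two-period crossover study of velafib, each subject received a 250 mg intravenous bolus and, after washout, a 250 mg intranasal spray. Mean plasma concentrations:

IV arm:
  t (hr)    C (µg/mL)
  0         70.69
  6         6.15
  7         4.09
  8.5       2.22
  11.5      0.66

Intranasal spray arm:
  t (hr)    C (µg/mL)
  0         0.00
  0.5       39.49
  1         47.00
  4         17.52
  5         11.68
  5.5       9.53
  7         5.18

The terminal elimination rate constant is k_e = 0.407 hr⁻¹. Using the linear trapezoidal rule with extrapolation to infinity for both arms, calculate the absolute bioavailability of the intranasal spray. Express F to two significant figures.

F = 0.70

Trapezoidal AUC_0→11.5 (IV):
  [0→6]: (70.69+6.15)/2 × 6 = 230.52
  [6→7]: (6.15+4.09)/2 × 1 = 5.12
  [7→8.5]: (4.09+2.22)/2 × 1.5 = 4.7325
  [8.5→11.5]: (2.22+0.66)/2 × 3 = 4.32
  Sum = 244.6925 µg/mL·hr
IV tail: 0.66/0.407 = 1.622; AUC_iv,0→∞ = 244.6925 + 1.622 = 246.3145 µg/mL·hr
Trapezoidal AUC_0→7 (intranasal spray):
  [0→0.5]: (0.00+39.49)/2 × 0.5 = 9.8725
  [0.5→1]: (39.49+47.00)/2 × 0.5 = 21.6225
  [1→4]: (47.00+17.52)/2 × 3 = 96.78
  [4→5]: (17.52+11.68)/2 × 1 = 14.6
  [5→5.5]: (11.68+9.53)/2 × 0.5 = 5.3025
  [5.5→7]: (9.53+5.18)/2 × 1.5 = 11.0325
  Sum = 159.21 µg/mL·hr
intranasal spray tail: 5.18/0.407 = 12.727; AUC_ev,0→∞ = 159.21 + 12.727 = 171.937 µg/mL·hr
F = (AUC_ev/D_ev)/(AUC_iv/D_iv) = (171.937/250)/(246.3145/250) = 0.687748/0.985258 = 0.6980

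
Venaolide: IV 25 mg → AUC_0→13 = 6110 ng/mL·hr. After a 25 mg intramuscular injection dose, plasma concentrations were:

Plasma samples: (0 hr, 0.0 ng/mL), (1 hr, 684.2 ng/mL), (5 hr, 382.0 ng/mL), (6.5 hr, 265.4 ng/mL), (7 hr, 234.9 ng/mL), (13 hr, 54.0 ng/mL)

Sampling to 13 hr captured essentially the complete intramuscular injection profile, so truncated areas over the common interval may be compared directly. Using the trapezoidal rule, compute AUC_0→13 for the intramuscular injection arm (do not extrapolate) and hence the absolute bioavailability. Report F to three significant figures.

Trapezoidal AUC_0→13 (intramuscular injection):
  [0→1]: (0.0+684.2)/2 × 1 = 342.1
  [1→5]: (684.2+382.0)/2 × 4 = 2132.4
  [5→6.5]: (382.0+265.4)/2 × 1.5 = 485.55
  [6.5→7]: (265.4+234.9)/2 × 0.5 = 125.075
  [7→13]: (234.9+54.0)/2 × 6 = 866.7
  Sum = 3951.825 ng/mL·hr
F = (AUC_ev/D_ev)/(AUC_iv/D_iv) = (3951.825/25)/(6110/25) = 158.073/244.4 = 0.6468

F = 0.647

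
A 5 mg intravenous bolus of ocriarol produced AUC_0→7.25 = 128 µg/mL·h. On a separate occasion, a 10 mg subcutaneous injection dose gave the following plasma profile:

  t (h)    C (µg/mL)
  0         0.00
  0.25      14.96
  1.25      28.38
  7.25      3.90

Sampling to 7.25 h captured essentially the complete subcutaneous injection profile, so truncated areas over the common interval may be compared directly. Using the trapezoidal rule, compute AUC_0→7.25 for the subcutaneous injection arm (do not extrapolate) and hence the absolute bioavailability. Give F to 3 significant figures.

F = 0.470

Trapezoidal AUC_0→7.25 (subcutaneous injection):
  [0→0.25]: (0.00+14.96)/2 × 0.25 = 1.87
  [0.25→1.25]: (14.96+28.38)/2 × 1 = 21.67
  [1.25→7.25]: (28.38+3.90)/2 × 6 = 96.84
  Sum = 120.38 µg/mL·h
F = (AUC_ev/D_ev)/(AUC_iv/D_iv) = (120.38/10)/(128/5) = 12.038/25.6 = 0.4702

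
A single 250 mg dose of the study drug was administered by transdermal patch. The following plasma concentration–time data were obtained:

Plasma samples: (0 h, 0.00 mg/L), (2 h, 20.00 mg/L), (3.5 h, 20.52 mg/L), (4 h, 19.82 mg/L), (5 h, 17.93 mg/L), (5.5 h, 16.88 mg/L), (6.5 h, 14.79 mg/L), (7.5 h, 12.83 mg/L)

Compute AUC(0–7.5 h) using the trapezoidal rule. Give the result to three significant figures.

AUC = 118 mg/L·h

Trapezoidal AUC_0→7.5:
  [0→2]: (0.00+20.00)/2 × 2 = 20.0
  [2→3.5]: (20.00+20.52)/2 × 1.5 = 30.39
  [3.5→4]: (20.52+19.82)/2 × 0.5 = 10.085
  [4→5]: (19.82+17.93)/2 × 1 = 18.875
  [5→5.5]: (17.93+16.88)/2 × 0.5 = 8.7025
  [5.5→6.5]: (16.88+14.79)/2 × 1 = 15.835
  [6.5→7.5]: (14.79+12.83)/2 × 1 = 13.81
  Sum = 117.6975 mg/L·h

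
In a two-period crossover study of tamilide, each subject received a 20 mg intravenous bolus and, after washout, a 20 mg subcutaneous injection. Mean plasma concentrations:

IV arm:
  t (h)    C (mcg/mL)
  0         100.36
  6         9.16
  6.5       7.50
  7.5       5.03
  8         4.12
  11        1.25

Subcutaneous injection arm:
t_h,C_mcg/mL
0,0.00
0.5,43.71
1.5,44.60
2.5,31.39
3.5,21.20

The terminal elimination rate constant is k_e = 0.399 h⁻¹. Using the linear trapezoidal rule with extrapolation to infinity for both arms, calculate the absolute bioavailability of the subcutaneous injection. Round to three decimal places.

F = 0.489

Trapezoidal AUC_0→11 (IV):
  [0→6]: (100.36+9.16)/2 × 6 = 328.56
  [6→6.5]: (9.16+7.50)/2 × 0.5 = 4.165
  [6.5→7.5]: (7.50+5.03)/2 × 1 = 6.265
  [7.5→8]: (5.03+4.12)/2 × 0.5 = 2.2875
  [8→11]: (4.12+1.25)/2 × 3 = 8.055
  Sum = 349.3325 mcg/mL·h
IV tail: 1.25/0.399 = 3.133; AUC_iv,0→∞ = 349.3325 + 3.133 = 352.4655 mcg/mL·h
Trapezoidal AUC_0→3.5 (subcutaneous injection):
  [0→0.5]: (0.00+43.71)/2 × 0.5 = 10.9275
  [0.5→1.5]: (43.71+44.60)/2 × 1 = 44.155
  [1.5→2.5]: (44.60+31.39)/2 × 1 = 37.995
  [2.5→3.5]: (31.39+21.20)/2 × 1 = 26.295
  Sum = 119.3725 mcg/mL·h
subcutaneous injection tail: 21.20/0.399 = 53.133; AUC_ev,0→∞ = 119.3725 + 53.133 = 172.5055 mcg/mL·h
F = (AUC_ev/D_ev)/(AUC_iv/D_iv) = (172.5055/20)/(352.4655/20) = 8.625275/17.623275 = 0.4894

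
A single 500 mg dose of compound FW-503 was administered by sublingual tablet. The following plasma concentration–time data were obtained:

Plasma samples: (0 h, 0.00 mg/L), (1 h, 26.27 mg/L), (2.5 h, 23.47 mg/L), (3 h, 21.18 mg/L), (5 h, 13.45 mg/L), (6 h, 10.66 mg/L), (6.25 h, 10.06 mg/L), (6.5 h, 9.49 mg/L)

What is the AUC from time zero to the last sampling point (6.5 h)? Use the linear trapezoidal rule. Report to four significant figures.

AUC = 113.3 mg/L·h

Trapezoidal AUC_0→6.5:
  [0→1]: (0.00+26.27)/2 × 1 = 13.135
  [1→2.5]: (26.27+23.47)/2 × 1.5 = 37.305
  [2.5→3]: (23.47+21.18)/2 × 0.5 = 11.1625
  [3→5]: (21.18+13.45)/2 × 2 = 34.63
  [5→6]: (13.45+10.66)/2 × 1 = 12.055
  [6→6.25]: (10.66+10.06)/2 × 0.25 = 2.59
  [6.25→6.5]: (10.06+9.49)/2 × 0.25 = 2.44375
  Sum = 113.32125 mg/L·h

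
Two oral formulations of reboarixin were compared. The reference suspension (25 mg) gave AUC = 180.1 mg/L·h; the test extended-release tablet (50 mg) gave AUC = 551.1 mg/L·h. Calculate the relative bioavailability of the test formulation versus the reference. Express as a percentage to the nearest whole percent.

F_rel = 153%

F_rel = (AUC_test/D_test) / (AUC_ref/D_ref)
      = (551.1/50) / (180.1/25)
      = 11.022 / 7.204 = 1.5300 = 153.00%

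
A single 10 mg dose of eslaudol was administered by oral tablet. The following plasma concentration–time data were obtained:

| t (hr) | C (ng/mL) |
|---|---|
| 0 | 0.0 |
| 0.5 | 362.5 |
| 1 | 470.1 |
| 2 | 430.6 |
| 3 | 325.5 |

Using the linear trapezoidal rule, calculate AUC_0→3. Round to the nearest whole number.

AUC = 1127 ng/mL·hr

Trapezoidal AUC_0→3:
  [0→0.5]: (0.0+362.5)/2 × 0.5 = 90.625
  [0.5→1]: (362.5+470.1)/2 × 0.5 = 208.15
  [1→2]: (470.1+430.6)/2 × 1 = 450.35
  [2→3]: (430.6+325.5)/2 × 1 = 378.05
  Sum = 1127.175 ng/mL·hr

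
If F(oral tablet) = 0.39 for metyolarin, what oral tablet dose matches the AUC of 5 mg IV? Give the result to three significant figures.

For equal systemic exposure: F × D_ev = D_iv
D_ev = D_iv / F = 5 / 0.39 = 12.8205 mg

D_oral = 12.8 mg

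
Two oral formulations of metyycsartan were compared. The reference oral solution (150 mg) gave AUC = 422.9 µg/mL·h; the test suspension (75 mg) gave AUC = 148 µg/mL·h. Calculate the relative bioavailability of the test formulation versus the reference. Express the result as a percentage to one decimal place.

F_rel = (AUC_test/D_test) / (AUC_ref/D_ref)
      = (148/75) / (422.9/150)
      = 1.97333 / 2.81933 = 0.6999 = 69.99%

F_rel = 70.0%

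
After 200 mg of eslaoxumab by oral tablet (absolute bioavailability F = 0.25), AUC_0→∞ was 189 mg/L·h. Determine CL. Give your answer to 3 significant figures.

CL = 0.265 L/h

CL = F × Dose / AUC_0→∞
   = 0.25 × 200 / 189 = 0.26455 L/h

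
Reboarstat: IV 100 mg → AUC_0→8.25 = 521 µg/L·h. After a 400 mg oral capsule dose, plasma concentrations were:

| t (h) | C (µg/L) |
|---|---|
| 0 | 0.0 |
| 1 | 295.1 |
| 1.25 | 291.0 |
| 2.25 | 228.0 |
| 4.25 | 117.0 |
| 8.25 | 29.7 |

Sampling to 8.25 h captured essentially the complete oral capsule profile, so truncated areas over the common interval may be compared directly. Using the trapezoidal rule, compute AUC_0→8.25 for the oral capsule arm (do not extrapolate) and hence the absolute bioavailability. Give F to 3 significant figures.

Trapezoidal AUC_0→8.25 (oral capsule):
  [0→1]: (0.0+295.1)/2 × 1 = 147.55
  [1→1.25]: (295.1+291.0)/2 × 0.25 = 73.2625
  [1.25→2.25]: (291.0+228.0)/2 × 1 = 259.5
  [2.25→4.25]: (228.0+117.0)/2 × 2 = 345.0
  [4.25→8.25]: (117.0+29.7)/2 × 4 = 293.4
  Sum = 1118.7125 µg/L·h
F = (AUC_ev/D_ev)/(AUC_iv/D_iv) = (1118.7125/400)/(521/100) = 2.79678/5.21 = 0.5368

F = 0.537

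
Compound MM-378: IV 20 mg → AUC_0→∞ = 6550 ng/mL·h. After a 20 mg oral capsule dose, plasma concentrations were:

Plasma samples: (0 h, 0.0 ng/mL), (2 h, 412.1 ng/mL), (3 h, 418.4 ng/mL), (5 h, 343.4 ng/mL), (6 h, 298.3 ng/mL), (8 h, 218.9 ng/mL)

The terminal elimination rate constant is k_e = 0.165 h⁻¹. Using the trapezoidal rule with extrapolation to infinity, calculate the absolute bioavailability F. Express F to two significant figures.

Trapezoidal AUC_0→8 (oral capsule):
  [0→2]: (0.0+412.1)/2 × 2 = 412.1
  [2→3]: (412.1+418.4)/2 × 1 = 415.25
  [3→5]: (418.4+343.4)/2 × 2 = 761.8
  [5→6]: (343.4+298.3)/2 × 1 = 320.85
  [6→8]: (298.3+218.9)/2 × 2 = 517.2
  Sum = 2427.2 ng/mL·h
Tail: C_last/k_e = 218.9/0.165 = 1326.667
AUC_0→∞ (oral capsule) = 2427.2 + 1326.667 = 3753.867 ng/mL·h
F = (AUC_ev/D_ev)/(AUC_iv/D_iv) = (3753.867/20)/(6550/20) = 187.69335/327.5 = 0.5731

F = 0.57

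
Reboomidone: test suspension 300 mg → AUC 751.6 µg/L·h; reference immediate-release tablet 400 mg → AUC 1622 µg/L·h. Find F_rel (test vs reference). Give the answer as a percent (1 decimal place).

F_rel = 61.8%

F_rel = (AUC_test/D_test) / (AUC_ref/D_ref)
      = (751.6/300) / (1622/400)
      = 2.50533 / 4.055 = 0.6178 = 61.78%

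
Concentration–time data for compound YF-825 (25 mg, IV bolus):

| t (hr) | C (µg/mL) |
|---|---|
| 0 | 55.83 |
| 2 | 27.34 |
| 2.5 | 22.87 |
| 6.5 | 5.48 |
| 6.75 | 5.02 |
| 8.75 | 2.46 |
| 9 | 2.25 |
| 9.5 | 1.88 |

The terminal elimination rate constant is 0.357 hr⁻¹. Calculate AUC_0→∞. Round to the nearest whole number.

Trapezoidal AUC_0→9.5:
  [0→2]: (55.83+27.34)/2 × 2 = 83.17
  [2→2.5]: (27.34+22.87)/2 × 0.5 = 12.5525
  [2.5→6.5]: (22.87+5.48)/2 × 4 = 56.7
  [6.5→6.75]: (5.48+5.02)/2 × 0.25 = 1.3125
  [6.75→8.75]: (5.02+2.46)/2 × 2 = 7.48
  [8.75→9]: (2.46+2.25)/2 × 0.25 = 0.58875
  [9→9.5]: (2.25+1.88)/2 × 0.5 = 1.0325
  Sum = 162.83625 µg/mL·hr
Extrapolated tail: C_last / k_e = 1.88 / 0.357 = 5.266
AUC_0→∞ = 162.83625 + 5.266 = 168.10225 µg/mL·hr

AUC = 168 µg/mL·hr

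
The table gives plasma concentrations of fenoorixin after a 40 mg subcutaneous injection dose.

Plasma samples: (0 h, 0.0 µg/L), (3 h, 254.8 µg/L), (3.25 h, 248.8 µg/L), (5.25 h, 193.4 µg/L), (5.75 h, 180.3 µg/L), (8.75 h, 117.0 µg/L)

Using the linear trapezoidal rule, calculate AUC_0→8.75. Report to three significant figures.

Trapezoidal AUC_0→8.75:
  [0→3]: (0.0+254.8)/2 × 3 = 382.2
  [3→3.25]: (254.8+248.8)/2 × 0.25 = 62.95
  [3.25→5.25]: (248.8+193.4)/2 × 2 = 442.2
  [5.25→5.75]: (193.4+180.3)/2 × 0.5 = 93.425
  [5.75→8.75]: (180.3+117.0)/2 × 3 = 445.95
  Sum = 1426.725 µg/L·h

AUC = 1430 µg/L·h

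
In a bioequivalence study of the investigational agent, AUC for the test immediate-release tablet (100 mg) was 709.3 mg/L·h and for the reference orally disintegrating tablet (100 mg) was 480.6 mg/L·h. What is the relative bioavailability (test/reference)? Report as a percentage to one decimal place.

F_rel = (AUC_test/D_test) / (AUC_ref/D_ref)
      = (709.3/100) / (480.6/100)
      = 7.093 / 4.806 = 1.4759 = 147.59%

F_rel = 147.6%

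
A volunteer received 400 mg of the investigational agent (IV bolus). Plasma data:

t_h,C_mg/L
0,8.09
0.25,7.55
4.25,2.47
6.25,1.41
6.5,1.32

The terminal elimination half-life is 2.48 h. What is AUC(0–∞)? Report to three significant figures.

AUC = 30.9 mg/L·h

Trapezoidal AUC_0→6.5:
  [0→0.25]: (8.09+7.55)/2 × 0.25 = 1.955
  [0.25→4.25]: (7.55+2.47)/2 × 4 = 20.04
  [4.25→6.25]: (2.47+1.41)/2 × 2 = 3.88
  [6.25→6.5]: (1.41+1.32)/2 × 0.25 = 0.34125
  Sum = 26.21625 mg/L·h
k_e = ln2 / t½ = 0.693147 / 2.48 = 0.2795 h^-1
Extrapolated tail: C_last / k_e = 1.32 / 0.2795 = 4.723
AUC_0→∞ = 26.21625 + 4.723 = 30.93925 mg/L·h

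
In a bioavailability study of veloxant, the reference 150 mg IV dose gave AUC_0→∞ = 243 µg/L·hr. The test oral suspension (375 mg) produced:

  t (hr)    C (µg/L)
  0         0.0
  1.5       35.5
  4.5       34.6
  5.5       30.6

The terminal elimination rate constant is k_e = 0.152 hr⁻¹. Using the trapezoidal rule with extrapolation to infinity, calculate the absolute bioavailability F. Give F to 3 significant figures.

F = 0.602

Trapezoidal AUC_0→5.5 (oral suspension):
  [0→1.5]: (0.0+35.5)/2 × 1.5 = 26.625
  [1.5→4.5]: (35.5+34.6)/2 × 3 = 105.15
  [4.5→5.5]: (34.6+30.6)/2 × 1 = 32.6
  Sum = 164.375 µg/L·hr
Tail: C_last/k_e = 30.6/0.152 = 201.316
AUC_0→∞ (oral suspension) = 164.375 + 201.316 = 365.691 µg/L·hr
F = (AUC_ev/D_ev)/(AUC_iv/D_iv) = (365.691/375)/(243/150) = 0.975176/1.62 = 0.6020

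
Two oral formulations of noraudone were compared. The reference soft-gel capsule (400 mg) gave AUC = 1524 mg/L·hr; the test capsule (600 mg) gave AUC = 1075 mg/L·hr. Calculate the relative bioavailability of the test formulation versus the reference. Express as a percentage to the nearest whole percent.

F_rel = 47%

F_rel = (AUC_test/D_test) / (AUC_ref/D_ref)
      = (1075/600) / (1524/400)
      = 1.79167 / 3.81 = 0.4703 = 47.03%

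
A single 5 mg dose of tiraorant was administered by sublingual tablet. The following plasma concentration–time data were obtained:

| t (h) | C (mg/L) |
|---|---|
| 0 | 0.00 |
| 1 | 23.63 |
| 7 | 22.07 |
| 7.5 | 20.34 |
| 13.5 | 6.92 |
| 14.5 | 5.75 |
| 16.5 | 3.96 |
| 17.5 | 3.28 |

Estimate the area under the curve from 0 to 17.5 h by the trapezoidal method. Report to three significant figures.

Trapezoidal AUC_0→17.5:
  [0→1]: (0.00+23.63)/2 × 1 = 11.815
  [1→7]: (23.63+22.07)/2 × 6 = 137.1
  [7→7.5]: (22.07+20.34)/2 × 0.5 = 10.6025
  [7.5→13.5]: (20.34+6.92)/2 × 6 = 81.78
  [13.5→14.5]: (6.92+5.75)/2 × 1 = 6.335
  [14.5→16.5]: (5.75+3.96)/2 × 2 = 9.71
  [16.5→17.5]: (3.96+3.28)/2 × 1 = 3.62
  Sum = 260.9625 mg/L·h

AUC = 261 mg/L·h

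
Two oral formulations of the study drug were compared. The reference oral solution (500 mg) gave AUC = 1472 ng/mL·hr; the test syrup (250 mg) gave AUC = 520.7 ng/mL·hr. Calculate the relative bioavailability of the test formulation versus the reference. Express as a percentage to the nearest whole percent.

F_rel = (AUC_test/D_test) / (AUC_ref/D_ref)
      = (520.7/250) / (1472/500)
      = 2.0828 / 2.944 = 0.7075 = 70.75%

F_rel = 71%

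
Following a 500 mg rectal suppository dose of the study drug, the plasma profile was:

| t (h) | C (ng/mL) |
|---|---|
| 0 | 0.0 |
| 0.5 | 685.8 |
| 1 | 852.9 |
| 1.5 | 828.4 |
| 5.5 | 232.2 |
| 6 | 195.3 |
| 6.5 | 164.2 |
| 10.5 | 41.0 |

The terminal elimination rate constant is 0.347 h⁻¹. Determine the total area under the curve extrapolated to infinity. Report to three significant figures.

Trapezoidal AUC_0→10.5:
  [0→0.5]: (0.0+685.8)/2 × 0.5 = 171.45
  [0.5→1]: (685.8+852.9)/2 × 0.5 = 384.675
  [1→1.5]: (852.9+828.4)/2 × 0.5 = 420.325
  [1.5→5.5]: (828.4+232.2)/2 × 4 = 2121.2
  [5.5→6]: (232.2+195.3)/2 × 0.5 = 106.875
  [6→6.5]: (195.3+164.2)/2 × 0.5 = 89.875
  [6.5→10.5]: (164.2+41.0)/2 × 4 = 410.4
  Sum = 3704.8 ng/mL·h
Extrapolated tail: C_last / k_e = 41.0 / 0.347 = 118.156
AUC_0→∞ = 3704.8 + 118.156 = 3822.956 ng/mL·h

AUC = 3820 ng/mL·h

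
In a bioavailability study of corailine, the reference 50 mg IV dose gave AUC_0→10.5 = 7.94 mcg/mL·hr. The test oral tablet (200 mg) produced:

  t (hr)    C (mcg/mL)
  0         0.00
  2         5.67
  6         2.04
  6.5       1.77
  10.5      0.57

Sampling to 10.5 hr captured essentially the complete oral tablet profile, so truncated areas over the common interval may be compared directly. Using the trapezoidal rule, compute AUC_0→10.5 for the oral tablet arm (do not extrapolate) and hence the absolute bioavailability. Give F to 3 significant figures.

F = 0.841

Trapezoidal AUC_0→10.5 (oral tablet):
  [0→2]: (0.00+5.67)/2 × 2 = 5.67
  [2→6]: (5.67+2.04)/2 × 4 = 15.42
  [6→6.5]: (2.04+1.77)/2 × 0.5 = 0.9525
  [6.5→10.5]: (1.77+0.57)/2 × 4 = 4.68
  Sum = 26.7225 mcg/mL·hr
F = (AUC_ev/D_ev)/(AUC_iv/D_iv) = (26.7225/200)/(7.94/50) = 0.1336125/0.1588 = 0.8414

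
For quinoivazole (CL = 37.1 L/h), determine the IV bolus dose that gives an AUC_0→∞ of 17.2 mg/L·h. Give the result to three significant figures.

Dose_iv = CL × AUC_0→∞
     = 37.1 × 17.2 = 638.12 mg

Dose = 638 mg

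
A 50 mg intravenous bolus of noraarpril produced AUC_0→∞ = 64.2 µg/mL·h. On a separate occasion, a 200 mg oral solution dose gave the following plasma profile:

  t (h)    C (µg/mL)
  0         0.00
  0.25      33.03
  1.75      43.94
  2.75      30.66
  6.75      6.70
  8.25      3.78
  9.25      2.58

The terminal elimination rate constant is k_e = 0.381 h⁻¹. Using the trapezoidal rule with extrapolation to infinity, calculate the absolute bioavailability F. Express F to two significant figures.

Trapezoidal AUC_0→9.25 (oral solution):
  [0→0.25]: (0.00+33.03)/2 × 0.25 = 4.12875
  [0.25→1.75]: (33.03+43.94)/2 × 1.5 = 57.7275
  [1.75→2.75]: (43.94+30.66)/2 × 1 = 37.3
  [2.75→6.75]: (30.66+6.70)/2 × 4 = 74.72
  [6.75→8.25]: (6.70+3.78)/2 × 1.5 = 7.86
  [8.25→9.25]: (3.78+2.58)/2 × 1 = 3.18
  Sum = 184.91625 µg/mL·h
Tail: C_last/k_e = 2.58/0.381 = 6.772
AUC_0→∞ (oral solution) = 184.91625 + 6.772 = 191.68825 µg/mL·h
F = (AUC_ev/D_ev)/(AUC_iv/D_iv) = (191.68825/200)/(64.2/50) = 0.95844125/1.284 = 0.7464

F = 0.75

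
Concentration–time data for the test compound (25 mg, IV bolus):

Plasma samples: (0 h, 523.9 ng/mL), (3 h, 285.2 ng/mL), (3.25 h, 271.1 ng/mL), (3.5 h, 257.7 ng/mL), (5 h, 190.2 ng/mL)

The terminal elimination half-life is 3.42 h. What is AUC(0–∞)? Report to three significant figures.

AUC = 2620 ng/mL·h

Trapezoidal AUC_0→5:
  [0→3]: (523.9+285.2)/2 × 3 = 1213.65
  [3→3.25]: (285.2+271.1)/2 × 0.25 = 69.5375
  [3.25→3.5]: (271.1+257.7)/2 × 0.25 = 66.1
  [3.5→5]: (257.7+190.2)/2 × 1.5 = 335.925
  Sum = 1685.2125 ng/mL·h
k_e = ln2 / t½ = 0.693147 / 3.42 = 0.2027 h^-1
Extrapolated tail: C_last / k_e = 190.2 / 0.2027 = 938.333
AUC_0→∞ = 1685.2125 + 938.333 = 2623.5455 ng/mL·h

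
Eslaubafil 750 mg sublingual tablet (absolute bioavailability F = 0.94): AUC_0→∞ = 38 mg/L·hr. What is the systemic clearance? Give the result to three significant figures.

CL = 18.6 L/hr

CL = F × Dose / AUC_0→∞
   = 0.94 × 750 / 38 = 18.5526 L/hr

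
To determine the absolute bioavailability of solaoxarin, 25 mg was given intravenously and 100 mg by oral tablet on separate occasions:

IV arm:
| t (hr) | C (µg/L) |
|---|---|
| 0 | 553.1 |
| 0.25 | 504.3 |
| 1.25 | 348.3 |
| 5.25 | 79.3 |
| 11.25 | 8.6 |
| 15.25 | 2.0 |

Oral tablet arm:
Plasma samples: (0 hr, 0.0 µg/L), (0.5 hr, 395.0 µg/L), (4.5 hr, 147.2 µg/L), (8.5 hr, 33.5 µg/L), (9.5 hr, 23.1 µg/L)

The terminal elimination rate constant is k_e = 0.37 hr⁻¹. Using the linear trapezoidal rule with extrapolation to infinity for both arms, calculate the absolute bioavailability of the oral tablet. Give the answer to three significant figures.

Trapezoidal AUC_0→15.25 (IV):
  [0→0.25]: (553.1+504.3)/2 × 0.25 = 132.175
  [0.25→1.25]: (504.3+348.3)/2 × 1 = 426.3
  [1.25→5.25]: (348.3+79.3)/2 × 4 = 855.2
  [5.25→11.25]: (79.3+8.6)/2 × 6 = 263.7
  [11.25→15.25]: (8.6+2.0)/2 × 4 = 21.2
  Sum = 1698.575 µg/L·hr
IV tail: 2.0/0.37 = 5.405; AUC_iv,0→∞ = 1698.575 + 5.405 = 1703.98 µg/L·hr
Trapezoidal AUC_0→9.5 (oral tablet):
  [0→0.5]: (0.0+395.0)/2 × 0.5 = 98.75
  [0.5→4.5]: (395.0+147.2)/2 × 4 = 1084.4
  [4.5→8.5]: (147.2+33.5)/2 × 4 = 361.4
  [8.5→9.5]: (33.5+23.1)/2 × 1 = 28.3
  Sum = 1572.85 µg/L·hr
oral tablet tail: 23.1/0.37 = 62.432; AUC_ev,0→∞ = 1572.85 + 62.432 = 1635.282 µg/L·hr
F = (AUC_ev/D_ev)/(AUC_iv/D_iv) = (1635.282/100)/(1703.98/25) = 16.35282/68.1592 = 0.2399

F = 0.240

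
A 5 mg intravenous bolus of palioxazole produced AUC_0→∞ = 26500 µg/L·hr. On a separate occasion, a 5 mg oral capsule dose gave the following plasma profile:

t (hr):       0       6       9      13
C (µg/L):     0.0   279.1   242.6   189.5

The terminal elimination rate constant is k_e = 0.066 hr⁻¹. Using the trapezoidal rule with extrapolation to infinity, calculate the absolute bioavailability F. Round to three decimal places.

Trapezoidal AUC_0→13 (oral capsule):
  [0→6]: (0.0+279.1)/2 × 6 = 837.3
  [6→9]: (279.1+242.6)/2 × 3 = 782.55
  [9→13]: (242.6+189.5)/2 × 4 = 864.2
  Sum = 2484.05 µg/L·hr
Tail: C_last/k_e = 189.5/0.066 = 2871.212
AUC_0→∞ (oral capsule) = 2484.05 + 2871.212 = 5355.262 µg/L·hr
F = (AUC_ev/D_ev)/(AUC_iv/D_iv) = (5355.262/5)/(26500/5) = 1071.0524/5300 = 0.2021

F = 0.202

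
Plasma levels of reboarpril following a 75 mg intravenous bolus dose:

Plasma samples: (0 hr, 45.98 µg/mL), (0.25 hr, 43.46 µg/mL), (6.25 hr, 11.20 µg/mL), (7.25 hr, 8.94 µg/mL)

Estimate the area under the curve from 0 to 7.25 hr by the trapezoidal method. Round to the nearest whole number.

AUC = 185 µg/mL·hr

Trapezoidal AUC_0→7.25:
  [0→0.25]: (45.98+43.46)/2 × 0.25 = 11.18
  [0.25→6.25]: (43.46+11.20)/2 × 6 = 163.98
  [6.25→7.25]: (11.20+8.94)/2 × 1 = 10.07
  Sum = 185.23 µg/mL·hr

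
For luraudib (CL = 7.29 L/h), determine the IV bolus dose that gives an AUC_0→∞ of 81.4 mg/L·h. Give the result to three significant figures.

Dose = 593 mg

Dose_iv = CL × AUC_0→∞
     = 7.29 × 81.4 = 593.406 mg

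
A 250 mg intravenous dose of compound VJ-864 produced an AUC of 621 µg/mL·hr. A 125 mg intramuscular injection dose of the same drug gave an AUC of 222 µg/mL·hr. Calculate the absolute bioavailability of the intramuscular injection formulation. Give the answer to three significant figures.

F = 0.715

F = (AUC_ev / D_ev) / (AUC_iv / D_iv)
  = (222/125) / (621/250)
  = 1.776 / 2.484 = 0.7150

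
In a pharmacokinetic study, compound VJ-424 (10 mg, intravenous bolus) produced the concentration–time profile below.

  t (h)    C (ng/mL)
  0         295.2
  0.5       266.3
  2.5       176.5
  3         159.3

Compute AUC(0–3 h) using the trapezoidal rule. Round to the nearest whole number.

Trapezoidal AUC_0→3:
  [0→0.5]: (295.2+266.3)/2 × 0.5 = 140.375
  [0.5→2.5]: (266.3+176.5)/2 × 2 = 442.8
  [2.5→3]: (176.5+159.3)/2 × 0.5 = 83.95
  Sum = 667.125 ng/mL·h

AUC = 667 ng/mL·h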